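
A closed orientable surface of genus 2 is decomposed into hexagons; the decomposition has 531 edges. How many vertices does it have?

χ = 2 − 2·2 = -2, and every face is a hexagon so 6F = 2E.
F = 2E/6 = 177. Then V = -2 + E − F = -2 + 531 − 177 = 352.

352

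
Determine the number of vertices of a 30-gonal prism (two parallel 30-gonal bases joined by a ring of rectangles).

60

A prism on an n-gon has two n-gon bases and n rectangular sides: V = 2·30 = 60, E = 3·30 = 90, F = 30 + 2 = 32.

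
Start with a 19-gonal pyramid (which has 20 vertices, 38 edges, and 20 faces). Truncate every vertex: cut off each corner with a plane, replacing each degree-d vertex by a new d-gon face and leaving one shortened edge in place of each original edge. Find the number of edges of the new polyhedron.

Truncation replaces each original edge-end by a new vertex, so V′ = 2E = 76.
Each original edge survives, and each old vertex of degree d contributes d new edges; summing degrees gives Σd = 2E, so E′ = E + 2E = 3E = 114.
Each original face survives and each original vertex becomes one new face: F′ = F + V = 40.

114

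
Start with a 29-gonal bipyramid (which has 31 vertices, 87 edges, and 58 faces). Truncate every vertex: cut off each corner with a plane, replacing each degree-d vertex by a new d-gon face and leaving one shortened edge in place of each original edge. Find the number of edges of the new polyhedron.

Truncation replaces each original edge-end by a new vertex, so V′ = 2E = 174.
Each original edge survives, and each old vertex of degree d contributes d new edges; summing degrees gives Σd = 2E, so E′ = E + 2E = 3E = 261.
Each original face survives and each original vertex becomes one new face: F′ = F + V = 89.

261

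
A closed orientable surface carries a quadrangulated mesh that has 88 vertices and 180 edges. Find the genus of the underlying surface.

Every face is a square and each edge borders two faces, so 4F = 2·180, giving F = 90.
χ = V − E + F = 88 − 180 + 90 = -2.
For a closed orientable surface χ = 2 − 2g, so g = (2 − (-2))/2 = 2.

2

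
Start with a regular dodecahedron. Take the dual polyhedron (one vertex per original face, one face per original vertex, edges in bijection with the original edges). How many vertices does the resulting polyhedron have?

12

The base solid has V = 20, E = 30, F = 12.
The dual swaps V and F and preserves E: V′ = F = 12, E′ = E = 30, F′ = V = 20.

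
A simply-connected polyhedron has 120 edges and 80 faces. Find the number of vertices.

Here V − E + F = 2.
V = 2 + E − F = 2 + 120 − 80 = 42.

42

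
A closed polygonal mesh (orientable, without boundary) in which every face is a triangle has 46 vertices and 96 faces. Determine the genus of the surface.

Every face is a triangle, so 2E = 3·96 = 288, giving E = 144.
χ = V − E + F = 46 − 144 + 96 = -2.
For a closed orientable surface χ = 2 − 2g, so g = (2 − (-2))/2 = 2.

2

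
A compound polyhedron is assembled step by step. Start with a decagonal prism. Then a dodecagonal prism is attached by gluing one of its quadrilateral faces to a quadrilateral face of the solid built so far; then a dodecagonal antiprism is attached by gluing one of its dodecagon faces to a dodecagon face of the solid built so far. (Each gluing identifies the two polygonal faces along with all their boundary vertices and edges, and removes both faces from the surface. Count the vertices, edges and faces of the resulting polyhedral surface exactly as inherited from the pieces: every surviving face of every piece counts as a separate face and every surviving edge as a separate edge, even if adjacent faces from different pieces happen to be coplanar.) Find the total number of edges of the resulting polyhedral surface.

A decagonal prism: V=20, E=30, F=12.
Attach a dodecagonal prism (V=24, E=36, F=14) along a 4-gon: merge 4 vertices and 4 edges, delete both glued faces → V=40, E=62, F=24.
Attach a dodecagonal antiprism (V=24, E=48, F=26) along a 12-gon: merge 12 vertices and 12 edges, delete both glued faces → V=52, E=98, F=48.
Check: V − E + F = 52 − 98 + 48 = 2.

98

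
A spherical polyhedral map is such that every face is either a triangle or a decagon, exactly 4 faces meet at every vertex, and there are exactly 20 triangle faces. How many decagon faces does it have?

Let x be the number of decagons; then F = 20 + x.
Edge–face incidences: 2E = 3·20 + 10·x = 60 + 10x.
Every vertex has degree 4, so 4V = 2E.
Euler: V − E + F = 2 ⇒ (2E)/4 − E + (20 + x) = 2.
Multiply by 8: 2·(2E) − 4·(2E) + 8·(20 + x) = 16, i.e. 160 + 8x − 2·(60 + 10x) = 16.
Collecting terms: −12x + 40 = 16, so −12x = −24, so x = 2.
Then 2E = 60 + 10·2 = 80, so E = 40, V = 2E/4 = 20, F = 20 + 2 = 22.

2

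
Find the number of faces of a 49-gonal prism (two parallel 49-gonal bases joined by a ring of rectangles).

A prism on an n-gon has two n-gon bases and n rectangular sides: V = 2·49 = 98, E = 3·49 = 147, F = 49 + 2 = 51.
Check: V − E + F = 98 − 147 + 51 = 2.

51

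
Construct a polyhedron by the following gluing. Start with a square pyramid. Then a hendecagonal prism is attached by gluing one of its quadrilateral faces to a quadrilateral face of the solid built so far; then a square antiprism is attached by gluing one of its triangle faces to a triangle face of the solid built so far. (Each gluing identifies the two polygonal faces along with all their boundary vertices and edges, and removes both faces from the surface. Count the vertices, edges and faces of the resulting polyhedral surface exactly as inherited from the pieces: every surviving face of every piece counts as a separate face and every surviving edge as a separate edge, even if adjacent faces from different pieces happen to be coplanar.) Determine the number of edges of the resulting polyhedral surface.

A square pyramid: V=5, E=8, F=5.
Attach a hendecagonal prism (V=22, E=33, F=13) along a 4-gon: merge 4 vertices and 4 edges, delete both glued faces → V=23, E=37, F=16.
Attach a square antiprism (V=8, E=16, F=10) along a 3-gon: merge 3 vertices and 3 edges, delete both glued faces → V=28, E=50, F=24.
Check: V − E + F = 28 − 50 + 24 = 2.

50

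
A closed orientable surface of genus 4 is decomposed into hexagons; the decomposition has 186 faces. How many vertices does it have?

366

χ = 2 − 2·4 = -6, and every face is a hexagon so 6F = 2E.
E = 6·186/2 = 558. Then V = -6 + E − F = -6 + 558 − 186 = 366.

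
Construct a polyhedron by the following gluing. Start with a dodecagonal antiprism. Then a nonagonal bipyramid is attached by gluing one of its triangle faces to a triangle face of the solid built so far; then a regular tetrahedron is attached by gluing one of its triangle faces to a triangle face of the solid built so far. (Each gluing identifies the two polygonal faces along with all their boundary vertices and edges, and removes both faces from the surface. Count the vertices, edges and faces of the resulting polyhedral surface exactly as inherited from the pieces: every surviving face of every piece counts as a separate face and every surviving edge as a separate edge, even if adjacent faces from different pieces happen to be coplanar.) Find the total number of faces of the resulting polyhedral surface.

44

A dodecagonal antiprism: V=24, E=48, F=26.
Attach a nonagonal bipyramid (V=11, E=27, F=18) along a 3-gon: merge 3 vertices and 3 edges, delete both glued faces → V=32, E=72, F=42.
Attach a regular tetrahedron (V=4, E=6, F=4) along a 3-gon: merge 3 vertices and 3 edges, delete both glued faces → V=33, E=75, F=44.
Check: V − E + F = 33 − 75 + 44 = 2.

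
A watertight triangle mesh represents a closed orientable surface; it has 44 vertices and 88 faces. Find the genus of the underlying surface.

1

Every face is a triangle, so 2E = 3·88 = 264, giving E = 132.
χ = V − E + F = 44 − 132 + 88 = 0.
For a closed orientable surface χ = 2 − 2g, so g = (2 − (0))/2 = 1.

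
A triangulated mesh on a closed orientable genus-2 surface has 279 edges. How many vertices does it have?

χ = 2 − 2·2 = -2, and every face is a triangle so 3F = 2E.
F = 2E/3 = 186. Then V = -2 + E − F = -2 + 279 − 186 = 91.

91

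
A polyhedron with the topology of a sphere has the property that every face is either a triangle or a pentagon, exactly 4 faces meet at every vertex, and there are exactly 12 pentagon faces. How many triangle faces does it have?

20

Let x be the number of triangles; then F = 12 + x.
Edge–face incidences: 2E = 5·12 + 3·x = 60 + 3x.
Every vertex has degree 4, so 4V = 2E.
Euler: V − E + F = 2 ⇒ (2E)/4 − E + (12 + x) = 2.
Multiply by 8: 2·(2E) − 4·(2E) + 8·(12 + x) = 16, i.e. 96 + 8x − 2·(60 + 3x) = 16.
Collecting terms: 2x − 24 = 16, so 2x = 40, so x = 20.
Then 2E = 60 + 3·20 = 120, so E = 60, V = 2E/4 = 30, F = 12 + 20 = 32.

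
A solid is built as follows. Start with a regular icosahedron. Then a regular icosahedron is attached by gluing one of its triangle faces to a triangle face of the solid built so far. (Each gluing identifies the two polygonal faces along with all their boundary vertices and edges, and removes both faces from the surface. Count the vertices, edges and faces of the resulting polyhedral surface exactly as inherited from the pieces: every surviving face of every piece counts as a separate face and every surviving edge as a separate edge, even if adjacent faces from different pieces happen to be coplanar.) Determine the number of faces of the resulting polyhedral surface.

A regular icosahedron: V=12, E=30, F=20.
Attach a regular icosahedron (V=12, E=30, F=20) along a 3-gon: merge 3 vertices and 3 edges, delete both glued faces → V=21, E=57, F=38.
Check: V − E + F = 21 − 57 + 38 = 2.

38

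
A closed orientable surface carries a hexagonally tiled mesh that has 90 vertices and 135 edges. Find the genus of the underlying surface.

1

Every face is a hexagon and each edge borders two faces, so 6F = 2·135, giving F = 45.
χ = V − E + F = 90 − 135 + 45 = 0.
For a closed orientable surface χ = 2 − 2g, so g = (2 − (0))/2 = 1.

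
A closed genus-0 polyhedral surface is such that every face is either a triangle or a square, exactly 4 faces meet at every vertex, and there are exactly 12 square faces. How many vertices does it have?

18

Let x be the number of triangles; then F = 12 + x.
Edge–face incidences: 2E = 4·12 + 3·x = 48 + 3x.
Every vertex has degree 4, so 4V = 2E.
Euler: V − E + F = 2 ⇒ (2E)/4 − E + (12 + x) = 2.
Multiply by 8: 2·(2E) − 4·(2E) + 8·(12 + x) = 16, i.e. 96 + 8x − 2·(48 + 3x) = 16.
Collecting terms: 2x = 16, so x = 8.
Then 2E = 48 + 3·8 = 72, so E = 36, V = 2E/4 = 18, F = 12 + 8 = 20.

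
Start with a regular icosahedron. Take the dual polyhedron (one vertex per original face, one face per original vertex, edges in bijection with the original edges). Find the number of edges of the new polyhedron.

30

The base solid has V = 12, E = 30, F = 20.
The dual swaps V and F and preserves E: V′ = F = 20, E′ = E = 30, F′ = V = 12.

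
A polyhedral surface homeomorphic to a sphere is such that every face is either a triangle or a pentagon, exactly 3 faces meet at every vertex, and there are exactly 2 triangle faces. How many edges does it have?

Let x be the number of pentagons; then F = 2 + x.
Edge–face incidences: 2E = 3·2 + 5·x = 6 + 5x.
Every vertex has degree 3, so 3V = 2E.
Euler: V − E + F = 2 ⇒ (2E)/3 − E + (2 + x) = 2.
Multiply by 6: 2·(2E) − 3·(2E) + 6·(2 + x) = 12, i.e. 12 + 6x − (6 + 5x) = 12.
Collecting terms: x + 6 = 12, so x = 6.
Then 2E = 6 + 5·6 = 36, so E = 18, V = 2E/3 = 12, F = 2 + 6 = 8.

18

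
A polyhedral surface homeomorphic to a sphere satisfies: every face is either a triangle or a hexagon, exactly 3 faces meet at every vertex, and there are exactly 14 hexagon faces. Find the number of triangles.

Let x be the number of triangles; then F = 14 + x.
Edge–face incidences: 2E = 6·14 + 3·x = 84 + 3x.
Every vertex has degree 3, so 3V = 2E.
Euler: V − E + F = 2 ⇒ (2E)/3 − E + (14 + x) = 2.
Multiply by 6: 2·(2E) − 3·(2E) + 6·(14 + x) = 12, i.e. 84 + 6x − (84 + 3x) = 12.
Collecting terms: 3x = 12, so x = 4.
Then 2E = 84 + 3·4 = 96, so E = 48, V = 2E/3 = 32, F = 14 + 4 = 18.

4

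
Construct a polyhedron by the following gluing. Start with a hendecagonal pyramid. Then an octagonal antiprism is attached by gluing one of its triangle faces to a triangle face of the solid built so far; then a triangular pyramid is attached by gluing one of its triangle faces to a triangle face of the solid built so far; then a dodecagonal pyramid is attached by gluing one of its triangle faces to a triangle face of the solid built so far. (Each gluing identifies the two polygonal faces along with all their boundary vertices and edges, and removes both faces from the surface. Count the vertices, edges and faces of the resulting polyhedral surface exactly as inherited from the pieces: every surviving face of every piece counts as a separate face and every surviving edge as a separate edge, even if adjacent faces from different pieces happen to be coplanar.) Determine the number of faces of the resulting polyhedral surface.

41

A hendecagonal pyramid: V=12, E=22, F=12.
Attach an octagonal antiprism (V=16, E=32, F=18) along a 3-gon: merge 3 vertices and 3 edges, delete both glued faces → V=25, E=51, F=28.
Attach a triangular pyramid (V=4, E=6, F=4) along a 3-gon: merge 3 vertices and 3 edges, delete both glued faces → V=26, E=54, F=30.
Attach a dodecagonal pyramid (V=13, E=24, F=13) along a 3-gon: merge 3 vertices and 3 edges, delete both glued faces → V=36, E=75, F=41.
Check: V − E + F = 36 − 75 + 41 = 2.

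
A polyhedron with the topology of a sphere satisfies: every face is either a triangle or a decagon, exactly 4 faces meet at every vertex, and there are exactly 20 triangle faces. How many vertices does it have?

Let x be the number of decagons; then F = 20 + x.
Edge–face incidences: 2E = 3·20 + 10·x = 60 + 10x.
Every vertex has degree 4, so 4V = 2E.
Euler: V − E + F = 2 ⇒ (2E)/4 − E + (20 + x) = 2.
Multiply by 8: 2·(2E) − 4·(2E) + 8·(20 + x) = 16, i.e. 160 + 8x − 2·(60 + 10x) = 16.
Collecting terms: −12x + 40 = 16, so −12x = −24, so x = 2.
Then 2E = 60 + 10·2 = 80, so E = 40, V = 2E/4 = 20, F = 20 + 2 = 22.

20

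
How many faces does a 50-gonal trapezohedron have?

100

The n-trapezohedron (dual of the n-antiprism) has V = 2·50 + 2 = 102, E = 4·50 = 200, F = 2·50 = 100.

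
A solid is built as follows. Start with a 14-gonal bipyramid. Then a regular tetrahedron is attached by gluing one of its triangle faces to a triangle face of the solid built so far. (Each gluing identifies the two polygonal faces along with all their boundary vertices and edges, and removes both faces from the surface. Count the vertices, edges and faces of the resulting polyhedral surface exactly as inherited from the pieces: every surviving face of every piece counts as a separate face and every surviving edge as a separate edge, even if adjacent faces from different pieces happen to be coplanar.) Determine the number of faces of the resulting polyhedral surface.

30

A 14-gonal bipyramid: V=16, E=42, F=28.
Attach a regular tetrahedron (V=4, E=6, F=4) along a 3-gon: merge 3 vertices and 3 edges, delete both glued faces → V=17, E=45, F=30.
Check: V − E + F = 17 − 45 + 30 = 2.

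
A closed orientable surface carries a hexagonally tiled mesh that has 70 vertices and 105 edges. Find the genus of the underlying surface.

1

Every face is a hexagon and each edge borders two faces, so 6F = 2·105, giving F = 35.
χ = V − E + F = 70 − 105 + 35 = 0.
For a closed orientable surface χ = 2 − 2g, so g = (2 − (0))/2 = 1.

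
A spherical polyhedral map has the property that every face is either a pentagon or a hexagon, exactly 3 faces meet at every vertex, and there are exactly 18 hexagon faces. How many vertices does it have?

56

Let x be the number of pentagons; then F = 18 + x.
Edge–face incidences: 2E = 6·18 + 5·x = 108 + 5x.
Every vertex has degree 3, so 3V = 2E.
Euler: V − E + F = 2 ⇒ (2E)/3 − E + (18 + x) = 2.
Multiply by 6: 2·(2E) − 3·(2E) + 6·(18 + x) = 12, i.e. 108 + 6x − (108 + 5x) = 12.
Collecting terms: x = 12.
Then 2E = 108 + 5·12 = 168, so E = 84, V = 2E/3 = 56, F = 18 + 12 = 30.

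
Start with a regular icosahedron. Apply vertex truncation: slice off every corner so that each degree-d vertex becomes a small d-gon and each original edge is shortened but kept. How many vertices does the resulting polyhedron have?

60

The base solid has V = 12, E = 30, F = 20.
Truncation replaces each original edge-end by a new vertex, so V′ = 2E = 60.
Each original edge survives, and each old vertex of degree d contributes d new edges; summing degrees gives Σd = 2E, so E′ = E + 2E = 3E = 90.
Each original face survives and each original vertex becomes one new face: F′ = F + V = 32.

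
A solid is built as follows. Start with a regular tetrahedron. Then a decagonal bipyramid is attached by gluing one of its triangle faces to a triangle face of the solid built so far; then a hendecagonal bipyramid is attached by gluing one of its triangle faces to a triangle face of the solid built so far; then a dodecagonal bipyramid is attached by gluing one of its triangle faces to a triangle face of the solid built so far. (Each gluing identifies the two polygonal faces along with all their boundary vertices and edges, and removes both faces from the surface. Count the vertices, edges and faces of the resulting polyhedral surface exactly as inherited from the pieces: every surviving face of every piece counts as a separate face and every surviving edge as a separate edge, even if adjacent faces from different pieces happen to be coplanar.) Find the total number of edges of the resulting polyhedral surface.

96

A regular tetrahedron: V=4, E=6, F=4.
Attach a decagonal bipyramid (V=12, E=30, F=20) along a 3-gon: merge 3 vertices and 3 edges, delete both glued faces → V=13, E=33, F=22.
Attach a hendecagonal bipyramid (V=13, E=33, F=22) along a 3-gon: merge 3 vertices and 3 edges, delete both glued faces → V=23, E=63, F=42.
Attach a dodecagonal bipyramid (V=14, E=36, F=24) along a 3-gon: merge 3 vertices and 3 edges, delete both glued faces → V=34, E=96, F=64.
Check: V − E + F = 34 − 96 + 64 = 2.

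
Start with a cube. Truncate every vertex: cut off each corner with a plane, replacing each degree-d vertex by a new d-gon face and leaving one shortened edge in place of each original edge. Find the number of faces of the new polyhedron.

14

The base solid has V = 8, E = 12, F = 6.
Truncation replaces each original edge-end by a new vertex, so V′ = 2E = 24.
Each original edge survives, and each old vertex of degree d contributes d new edges; summing degrees gives Σd = 2E, so E′ = E + 2E = 3E = 36.
Each original face survives and each original vertex becomes one new face: F′ = F + V = 14.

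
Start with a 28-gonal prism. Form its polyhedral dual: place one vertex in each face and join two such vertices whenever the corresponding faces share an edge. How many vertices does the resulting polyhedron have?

30

The base solid has V = 56, E = 84, F = 30.
The dual swaps V and F and preserves E: V′ = F = 30, E′ = E = 84, F′ = V = 56.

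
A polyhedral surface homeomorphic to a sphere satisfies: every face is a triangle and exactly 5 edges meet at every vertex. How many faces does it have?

Each face has 3 edges and each edge borders two faces, so 2E = 3F.
Each vertex has degree 5, so 5V = 2E and hence V = 3F/5.
Euler: V − E + F = 2 ⇒ (3F/5) − (3F/2) + F = 2.
Multiply by 10: (6 − 15 + 10)F = 20, i.e. 1F = 20.
So F = 20, E = 3·20/2 = 30, V = 3·20/5 = 12.

20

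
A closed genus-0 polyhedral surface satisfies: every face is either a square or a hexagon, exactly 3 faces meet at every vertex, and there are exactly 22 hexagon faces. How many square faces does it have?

6

Let x be the number of squares; then F = 22 + x.
Edge–face incidences: 2E = 6·22 + 4·x = 132 + 4x.
Every vertex has degree 3, so 3V = 2E.
Euler: V − E + F = 2 ⇒ (2E)/3 − E + (22 + x) = 2.
Multiply by 6: 2·(2E) − 3·(2E) + 6·(22 + x) = 12, i.e. 132 + 6x − (132 + 4x) = 12.
Collecting terms: 2x = 12, so x = 6.
Then 2E = 132 + 4·6 = 156, so E = 78, V = 2E/3 = 52, F = 22 + 6 = 28.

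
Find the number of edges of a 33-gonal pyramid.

A pyramid on an n-gon base has one n-gon and n triangles: V = 33 + 1 = 34, E = 2·33 = 66, F = 33 + 1 = 34.

66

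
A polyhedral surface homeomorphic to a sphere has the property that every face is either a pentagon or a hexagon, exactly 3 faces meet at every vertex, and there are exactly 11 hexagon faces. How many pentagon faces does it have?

Let x be the number of pentagons; then F = 11 + x.
Edge–face incidences: 2E = 6·11 + 5·x = 66 + 5x.
Every vertex has degree 3, so 3V = 2E.
Euler: V − E + F = 2 ⇒ (2E)/3 − E + (11 + x) = 2.
Multiply by 6: 2·(2E) − 3·(2E) + 6·(11 + x) = 12, i.e. 66 + 6x − (66 + 5x) = 12.
Collecting terms: x = 12.
Then 2E = 66 + 5·12 = 126, so E = 63, V = 2E/3 = 42, F = 11 + 12 = 23.

12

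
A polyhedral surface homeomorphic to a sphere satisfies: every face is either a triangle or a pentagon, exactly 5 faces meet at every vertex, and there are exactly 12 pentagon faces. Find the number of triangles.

Let x be the number of triangles; then F = 12 + x.
Edge–face incidences: 2E = 5·12 + 3·x = 60 + 3x.
Every vertex has degree 5, so 5V = 2E.
Euler: V − E + F = 2 ⇒ (2E)/5 − E + (12 + x) = 2.
Multiply by 10: 2·(2E) − 5·(2E) + 10·(12 + x) = 20, i.e. 120 + 10x − 3·(60 + 3x) = 20.
Collecting terms: x − 60 = 20, so x = 80.
Then 2E = 60 + 3·80 = 300, so E = 150, V = 2E/5 = 60, F = 12 + 80 = 92.

80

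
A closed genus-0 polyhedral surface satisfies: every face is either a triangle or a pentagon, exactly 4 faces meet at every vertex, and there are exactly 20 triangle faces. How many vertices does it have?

Let x be the number of pentagons; then F = 20 + x.
Edge–face incidences: 2E = 3·20 + 5·x = 60 + 5x.
Every vertex has degree 4, so 4V = 2E.
Euler: V − E + F = 2 ⇒ (2E)/4 − E + (20 + x) = 2.
Multiply by 8: 2·(2E) − 4·(2E) + 8·(20 + x) = 16, i.e. 160 + 8x − 2·(60 + 5x) = 16.
Collecting terms: −2x + 40 = 16, so −2x = −24, so x = 12.
Then 2E = 60 + 5·12 = 120, so E = 60, V = 2E/4 = 30, F = 20 + 12 = 32.

30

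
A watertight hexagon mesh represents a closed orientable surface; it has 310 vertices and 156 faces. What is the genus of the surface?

Every face is a hexagon, so 2E = 6·156 = 936, giving E = 468.
χ = V − E + F = 310 − 468 + 156 = -2.
For a closed orientable surface χ = 2 − 2g, so g = (2 − (-2))/2 = 2.

2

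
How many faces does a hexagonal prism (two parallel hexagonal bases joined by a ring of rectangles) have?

A prism on an n-gon has two n-gon bases and n rectangular sides: V = 2·6 = 12, E = 3·6 = 18, F = 6 + 2 = 8.

8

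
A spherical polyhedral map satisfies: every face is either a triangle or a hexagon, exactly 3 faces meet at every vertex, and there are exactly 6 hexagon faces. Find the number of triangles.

4

Let x be the number of triangles; then F = 6 + x.
Edge–face incidences: 2E = 6·6 + 3·x = 36 + 3x.
Every vertex has degree 3, so 3V = 2E.
Euler: V − E + F = 2 ⇒ (2E)/3 − E + (6 + x) = 2.
Multiply by 6: 2·(2E) − 3·(2E) + 6·(6 + x) = 12, i.e. 36 + 6x − (36 + 3x) = 12.
Collecting terms: 3x = 12, so x = 4.
Then 2E = 36 + 3·4 = 48, so E = 24, V = 2E/3 = 16, F = 6 + 4 = 10.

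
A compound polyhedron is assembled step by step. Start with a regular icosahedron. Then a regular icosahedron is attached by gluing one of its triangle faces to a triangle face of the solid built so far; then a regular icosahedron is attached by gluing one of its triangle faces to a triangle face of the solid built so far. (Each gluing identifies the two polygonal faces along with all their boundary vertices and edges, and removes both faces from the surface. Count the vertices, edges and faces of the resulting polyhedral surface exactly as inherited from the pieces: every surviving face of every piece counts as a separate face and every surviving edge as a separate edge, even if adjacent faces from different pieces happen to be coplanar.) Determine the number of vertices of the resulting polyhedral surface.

30

A regular icosahedron: V=12, E=30, F=20.
Attach a regular icosahedron (V=12, E=30, F=20) along a 3-gon: merge 3 vertices and 3 edges, delete both glued faces → V=21, E=57, F=38.
Attach a regular icosahedron (V=12, E=30, F=20) along a 3-gon: merge 3 vertices and 3 edges, delete both glued faces → V=30, E=84, F=56.
Check: V − E + F = 30 − 84 + 56 = 2.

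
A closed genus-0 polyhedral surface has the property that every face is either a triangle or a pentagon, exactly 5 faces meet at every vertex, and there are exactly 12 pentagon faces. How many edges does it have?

150

Let x be the number of triangles; then F = 12 + x.
Edge–face incidences: 2E = 5·12 + 3·x = 60 + 3x.
Every vertex has degree 5, so 5V = 2E.
Euler: V − E + F = 2 ⇒ (2E)/5 − E + (12 + x) = 2.
Multiply by 10: 2·(2E) − 5·(2E) + 10·(12 + x) = 20, i.e. 120 + 10x − 3·(60 + 3x) = 20.
Collecting terms: x − 60 = 20, so x = 80.
Then 2E = 60 + 3·80 = 300, so E = 150, V = 2E/5 = 60, F = 12 + 80 = 92.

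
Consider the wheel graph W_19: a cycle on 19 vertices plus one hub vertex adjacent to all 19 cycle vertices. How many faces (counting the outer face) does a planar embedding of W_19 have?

W_19 has V = 19 + 1 = 20 vertices and E = 2·19 = 38 edges.
By Euler's formula F = 2 − V + E = 2 − 20 + 38 = 20.

20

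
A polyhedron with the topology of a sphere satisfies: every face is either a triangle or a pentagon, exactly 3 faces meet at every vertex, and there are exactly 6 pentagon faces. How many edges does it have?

18

Let x be the number of triangles; then F = 6 + x.
Edge–face incidences: 2E = 5·6 + 3·x = 30 + 3x.
Every vertex has degree 3, so 3V = 2E.
Euler: V − E + F = 2 ⇒ (2E)/3 − E + (6 + x) = 2.
Multiply by 6: 2·(2E) − 3·(2E) + 6·(6 + x) = 12, i.e. 36 + 6x − (30 + 3x) = 12.
Collecting terms: 3x + 6 = 12, so 3x = 6, so x = 2.
Then 2E = 30 + 3·2 = 36, so E = 18, V = 2E/3 = 12, F = 6 + 2 = 8.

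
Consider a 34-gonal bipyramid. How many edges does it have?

102

A bipyramid over an n-gon has 2n triangular faces and n + 2 vertices: V = 34 + 2 = 36, E = 3·34 = 102, F = 2·34 = 68.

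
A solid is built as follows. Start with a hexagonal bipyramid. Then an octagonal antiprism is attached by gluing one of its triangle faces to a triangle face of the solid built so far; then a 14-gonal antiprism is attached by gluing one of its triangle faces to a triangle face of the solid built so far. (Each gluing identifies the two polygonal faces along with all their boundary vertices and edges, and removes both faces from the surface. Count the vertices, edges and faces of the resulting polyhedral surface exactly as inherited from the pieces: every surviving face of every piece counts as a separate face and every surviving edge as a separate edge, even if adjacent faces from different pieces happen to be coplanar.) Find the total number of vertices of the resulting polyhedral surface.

A hexagonal bipyramid: V=8, E=18, F=12.
Attach an octagonal antiprism (V=16, E=32, F=18) along a 3-gon: merge 3 vertices and 3 edges, delete both glued faces → V=21, E=47, F=28.
Attach a 14-gonal antiprism (V=28, E=56, F=30) along a 3-gon: merge 3 vertices and 3 edges, delete both glued faces → V=46, E=100, F=56.
Check: V − E + F = 46 − 100 + 56 = 2.

46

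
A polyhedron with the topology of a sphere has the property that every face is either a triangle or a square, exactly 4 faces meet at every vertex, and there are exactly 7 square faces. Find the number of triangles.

Let x be the number of triangles; then F = 7 + x.
Edge–face incidences: 2E = 4·7 + 3·x = 28 + 3x.
Every vertex has degree 4, so 4V = 2E.
Euler: V − E + F = 2 ⇒ (2E)/4 − E + (7 + x) = 2.
Multiply by 8: 2·(2E) − 4·(2E) + 8·(7 + x) = 16, i.e. 56 + 8x − 2·(28 + 3x) = 16.
Collecting terms: 2x = 16, so x = 8.
Then 2E = 28 + 3·8 = 52, so E = 26, V = 2E/4 = 13, F = 7 + 8 = 15.

8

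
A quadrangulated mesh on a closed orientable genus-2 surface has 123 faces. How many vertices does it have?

121

χ = 2 − 2·2 = -2, and every face is a square so 4F = 2E.
E = 4·123/2 = 246. Then V = -2 + E − F = -2 + 246 − 123 = 121.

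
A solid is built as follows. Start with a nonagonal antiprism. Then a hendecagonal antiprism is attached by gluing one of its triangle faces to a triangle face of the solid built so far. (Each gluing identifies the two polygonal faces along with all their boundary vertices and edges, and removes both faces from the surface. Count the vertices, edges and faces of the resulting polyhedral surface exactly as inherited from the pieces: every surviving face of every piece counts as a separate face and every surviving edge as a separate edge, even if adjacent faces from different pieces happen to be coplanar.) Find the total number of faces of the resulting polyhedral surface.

A nonagonal antiprism: V=18, E=36, F=20.
Attach a hendecagonal antiprism (V=22, E=44, F=24) along a 3-gon: merge 3 vertices and 3 edges, delete both glued faces → V=37, E=77, F=42.
Check: V − E + F = 37 − 77 + 42 = 2.

42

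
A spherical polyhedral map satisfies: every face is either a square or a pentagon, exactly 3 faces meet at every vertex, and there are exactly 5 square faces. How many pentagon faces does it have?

2

Let x be the number of pentagons; then F = 5 + x.
Edge–face incidences: 2E = 4·5 + 5·x = 20 + 5x.
Every vertex has degree 3, so 3V = 2E.
Euler: V − E + F = 2 ⇒ (2E)/3 − E + (5 + x) = 2.
Multiply by 6: 2·(2E) − 3·(2E) + 6·(5 + x) = 12, i.e. 30 + 6x − (20 + 5x) = 12.
Collecting terms: x + 10 = 12, so x = 2.
Then 2E = 20 + 5·2 = 30, so E = 15, V = 2E/3 = 10, F = 5 + 2 = 7.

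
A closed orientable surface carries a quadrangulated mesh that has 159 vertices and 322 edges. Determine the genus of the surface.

2

Every face is a square and each edge borders two faces, so 4F = 2·322, giving F = 161.
χ = V − E + F = 159 − 322 + 161 = -2.
For a closed orientable surface χ = 2 − 2g, so g = (2 − (-2))/2 = 2.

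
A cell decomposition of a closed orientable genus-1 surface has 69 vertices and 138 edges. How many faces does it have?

69

For a closed orientable surface of genus 1, χ = 2 − 2·1 = 0.
F = 0 − V + E = 0 − 69 + 138 = 69.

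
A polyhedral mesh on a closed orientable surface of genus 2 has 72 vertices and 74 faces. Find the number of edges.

148

For a closed orientable surface of genus 2, χ = 2 − 2·2 = -2.
E = V + F − (-2) = 72 + 74 − (-2) = 148.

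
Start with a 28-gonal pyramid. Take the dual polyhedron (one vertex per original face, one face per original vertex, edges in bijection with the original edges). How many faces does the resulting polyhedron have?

29

The base solid has V = 29, E = 56, F = 29.
The dual swaps V and F and preserves E: V′ = F = 29, E′ = E = 56, F′ = V = 29.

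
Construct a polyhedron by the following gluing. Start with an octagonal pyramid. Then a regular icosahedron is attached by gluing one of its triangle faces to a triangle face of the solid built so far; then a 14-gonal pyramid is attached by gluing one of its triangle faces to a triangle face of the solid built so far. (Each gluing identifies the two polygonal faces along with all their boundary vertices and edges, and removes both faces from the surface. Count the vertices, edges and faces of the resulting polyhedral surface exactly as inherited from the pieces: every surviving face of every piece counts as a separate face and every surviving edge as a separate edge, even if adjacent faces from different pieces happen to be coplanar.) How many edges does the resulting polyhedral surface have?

An octagonal pyramid: V=9, E=16, F=9.
Attach a regular icosahedron (V=12, E=30, F=20) along a 3-gon: merge 3 vertices and 3 edges, delete both glued faces → V=18, E=43, F=27.
Attach a 14-gonal pyramid (V=15, E=28, F=15) along a 3-gon: merge 3 vertices and 3 edges, delete both glued faces → V=30, E=68, F=40.
Check: V − E + F = 30 − 68 + 40 = 2.

68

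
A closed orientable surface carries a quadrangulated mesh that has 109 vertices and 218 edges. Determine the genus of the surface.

Every face is a square and each edge borders two faces, so 4F = 2·218, giving F = 109.
χ = V − E + F = 109 − 218 + 109 = 0.
For a closed orientable surface χ = 2 − 2g, so g = (2 − (0))/2 = 1.

1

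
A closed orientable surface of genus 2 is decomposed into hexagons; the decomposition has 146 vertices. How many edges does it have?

χ = 2 − 2·2 = -2, and every face is a hexagon so 6F = 2E.
V − E + F = -2 with E = 6F/2 gives 146 − (6/2 − 1)·F = -2, so F = 74 and E = 222.

222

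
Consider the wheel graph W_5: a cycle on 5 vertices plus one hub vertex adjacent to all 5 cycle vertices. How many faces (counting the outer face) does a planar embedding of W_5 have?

6

W_5 has V = 5 + 1 = 6 vertices and E = 2·5 = 10 edges.
By Euler's formula F = 2 − V + E = 2 − 6 + 10 = 6.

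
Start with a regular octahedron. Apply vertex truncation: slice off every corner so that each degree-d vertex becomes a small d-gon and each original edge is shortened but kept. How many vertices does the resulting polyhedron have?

The base solid has V = 6, E = 12, F = 8.
Truncation replaces each original edge-end by a new vertex, so V′ = 2E = 24.
Each original edge survives, and each old vertex of degree d contributes d new edges; summing degrees gives Σd = 2E, so E′ = E + 2E = 3E = 36.
Each original face survives and each original vertex becomes one new face: F′ = F + V = 14.

24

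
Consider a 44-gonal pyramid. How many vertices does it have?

A pyramid on an n-gon base has one n-gon and n triangles: V = 44 + 1 = 45, E = 2·44 = 88, F = 44 + 1 = 45.

45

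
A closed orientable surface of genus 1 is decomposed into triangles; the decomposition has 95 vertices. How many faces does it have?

190

χ = 2 − 2·1 = 0, and every face is a triangle so 3F = 2E.
V − E + F = 0 with E = 3F/2 gives 95 − (3/2 − 1)·F = 0, so F = 190 and E = 285.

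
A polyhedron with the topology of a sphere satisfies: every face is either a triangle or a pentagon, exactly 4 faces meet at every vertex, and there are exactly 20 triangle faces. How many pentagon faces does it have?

Let x be the number of pentagons; then F = 20 + x.
Edge–face incidences: 2E = 3·20 + 5·x = 60 + 5x.
Every vertex has degree 4, so 4V = 2E.
Euler: V − E + F = 2 ⇒ (2E)/4 − E + (20 + x) = 2.
Multiply by 8: 2·(2E) − 4·(2E) + 8·(20 + x) = 16, i.e. 160 + 8x − 2·(60 + 5x) = 16.
Collecting terms: −2x + 40 = 16, so −2x = −24, so x = 12.
Then 2E = 60 + 5·12 = 120, so E = 60, V = 2E/4 = 30, F = 20 + 12 = 32.

12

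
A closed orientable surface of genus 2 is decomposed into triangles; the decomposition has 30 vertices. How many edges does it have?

96

χ = 2 − 2·2 = -2, and every face is a triangle so 3F = 2E.
V − E + F = -2 with E = 3F/2 gives 30 − (3/2 − 1)·F = -2, so F = 64 and E = 96.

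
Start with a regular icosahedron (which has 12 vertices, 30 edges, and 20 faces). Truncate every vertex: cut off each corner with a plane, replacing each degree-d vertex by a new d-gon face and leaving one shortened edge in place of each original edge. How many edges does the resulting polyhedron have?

90

Truncation replaces each original edge-end by a new vertex, so V′ = 2E = 60.
Each original edge survives, and each old vertex of degree d contributes d new edges; summing degrees gives Σd = 2E, so E′ = E + 2E = 3E = 90.
Each original face survives and each original vertex becomes one new face: F′ = F + V = 32.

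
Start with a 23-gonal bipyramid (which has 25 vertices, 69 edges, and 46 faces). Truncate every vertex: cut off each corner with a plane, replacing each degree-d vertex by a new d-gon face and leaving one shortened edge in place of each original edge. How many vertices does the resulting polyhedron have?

138

Truncation replaces each original edge-end by a new vertex, so V′ = 2E = 138.
Each original edge survives, and each old vertex of degree d contributes d new edges; summing degrees gives Σd = 2E, so E′ = E + 2E = 3E = 207.
Each original face survives and each original vertex becomes one new face: F′ = F + V = 71.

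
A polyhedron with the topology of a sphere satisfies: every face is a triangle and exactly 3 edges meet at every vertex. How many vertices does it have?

Each face has 3 edges and each edge borders two faces, so 2E = 3F.
Each vertex has degree 3, so 3V = 2E and hence V = 3F/3.
Euler: V − E + F = 2 ⇒ (3F/3) − (3F/2) + F = 2.
Multiply by 6: (6 − 9 + 6)F = 12, i.e. 3F = 12.
So F = 4, E = 3·4/2 = 6, V = 3·4/3 = 4.

4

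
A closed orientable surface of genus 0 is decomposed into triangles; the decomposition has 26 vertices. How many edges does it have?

χ = 2 − 2·0 = 2, and every face is a triangle so 3F = 2E.
V − E + F = 2 with E = 3F/2 gives 26 − (3/2 − 1)·F = 2, so F = 48 and E = 72.

72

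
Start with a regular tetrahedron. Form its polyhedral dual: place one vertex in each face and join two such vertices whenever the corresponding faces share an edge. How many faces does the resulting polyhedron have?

4

The base solid has V = 4, E = 6, F = 4.
The dual swaps V and F and preserves E: V′ = F = 4, E′ = E = 6, F′ = V = 4.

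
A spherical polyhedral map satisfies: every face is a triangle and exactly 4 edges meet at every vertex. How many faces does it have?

Each face has 3 edges and each edge borders two faces, so 2E = 3F.
Each vertex has degree 4, so 4V = 2E and hence V = 3F/4.
Euler: V − E + F = 2 ⇒ (3F/4) − (3F/2) + F = 2.
Multiply by 8: (6 − 12 + 8)F = 16, i.e. 2F = 16.
So F = 8, E = 3·8/2 = 12, V = 3·8/4 = 6.

8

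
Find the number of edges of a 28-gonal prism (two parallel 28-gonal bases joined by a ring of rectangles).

A prism on an n-gon has two n-gon bases and n rectangular sides: V = 2·28 = 56, E = 3·28 = 84, F = 28 + 2 = 30.

84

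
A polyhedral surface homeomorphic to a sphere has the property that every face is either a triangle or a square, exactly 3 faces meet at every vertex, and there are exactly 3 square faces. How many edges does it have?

Let x be the number of triangles; then F = 3 + x.
Edge–face incidences: 2E = 4·3 + 3·x = 12 + 3x.
Every vertex has degree 3, so 3V = 2E.
Euler: V − E + F = 2 ⇒ (2E)/3 − E + (3 + x) = 2.
Multiply by 6: 2·(2E) − 3·(2E) + 6·(3 + x) = 12, i.e. 18 + 6x − (12 + 3x) = 12.
Collecting terms: 3x + 6 = 12, so 3x = 6, so x = 2.
Then 2E = 12 + 3·2 = 18, so E = 9, V = 2E/3 = 6, F = 3 + 2 = 5.

9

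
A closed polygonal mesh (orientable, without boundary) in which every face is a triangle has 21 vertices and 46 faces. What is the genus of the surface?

2

Every face is a triangle, so 2E = 3·46 = 138, giving E = 69.
χ = V − E + F = 21 − 69 + 46 = -2.
For a closed orientable surface χ = 2 − 2g, so g = (2 − (-2))/2 = 2.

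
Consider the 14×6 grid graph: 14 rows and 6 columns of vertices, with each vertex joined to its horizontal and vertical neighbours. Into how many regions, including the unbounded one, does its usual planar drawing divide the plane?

The grid has V = 14·6 = 84 vertices and E = 14·5 + 6·13 = 148 edges.
F = 2 − V + E = 2 − 84 + 148 = 66.

66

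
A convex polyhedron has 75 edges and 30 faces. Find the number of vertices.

Here V − E + F = 2.
V = 2 + E − F = 2 + 75 − 30 = 47.

47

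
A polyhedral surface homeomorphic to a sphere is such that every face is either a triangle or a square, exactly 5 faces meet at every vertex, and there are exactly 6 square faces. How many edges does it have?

60

Let x be the number of triangles; then F = 6 + x.
Edge–face incidences: 2E = 4·6 + 3·x = 24 + 3x.
Every vertex has degree 5, so 5V = 2E.
Euler: V − E + F = 2 ⇒ (2E)/5 − E + (6 + x) = 2.
Multiply by 10: 2·(2E) − 5·(2E) + 10·(6 + x) = 20, i.e. 60 + 10x − 3·(24 + 3x) = 20.
Collecting terms: x − 12 = 20, so x = 32.
Then 2E = 24 + 3·32 = 120, so E = 60, V = 2E/5 = 24, F = 6 + 32 = 38.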